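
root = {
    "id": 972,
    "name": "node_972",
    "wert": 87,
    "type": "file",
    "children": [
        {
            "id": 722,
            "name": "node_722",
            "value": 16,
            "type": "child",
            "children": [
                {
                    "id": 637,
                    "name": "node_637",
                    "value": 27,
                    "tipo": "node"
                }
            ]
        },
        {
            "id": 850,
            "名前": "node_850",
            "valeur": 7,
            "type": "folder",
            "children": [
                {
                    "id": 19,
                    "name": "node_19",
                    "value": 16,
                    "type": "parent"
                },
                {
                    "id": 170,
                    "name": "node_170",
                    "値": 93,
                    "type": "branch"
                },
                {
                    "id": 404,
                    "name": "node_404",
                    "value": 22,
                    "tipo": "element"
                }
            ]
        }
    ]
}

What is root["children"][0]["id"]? 722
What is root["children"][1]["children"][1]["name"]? "node_170"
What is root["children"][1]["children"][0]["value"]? 16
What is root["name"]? "node_972"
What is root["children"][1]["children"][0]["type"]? "parent"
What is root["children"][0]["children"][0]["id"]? 637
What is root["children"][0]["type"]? "child"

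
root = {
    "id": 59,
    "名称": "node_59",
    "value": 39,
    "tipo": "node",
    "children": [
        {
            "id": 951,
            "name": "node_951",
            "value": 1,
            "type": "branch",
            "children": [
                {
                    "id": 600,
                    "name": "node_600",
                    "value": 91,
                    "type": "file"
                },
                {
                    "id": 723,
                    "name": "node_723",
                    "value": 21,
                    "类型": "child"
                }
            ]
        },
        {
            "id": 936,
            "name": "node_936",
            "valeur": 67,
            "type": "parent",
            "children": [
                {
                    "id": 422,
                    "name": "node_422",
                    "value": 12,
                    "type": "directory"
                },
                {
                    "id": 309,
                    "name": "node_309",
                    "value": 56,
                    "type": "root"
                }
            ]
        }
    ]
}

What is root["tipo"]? "node"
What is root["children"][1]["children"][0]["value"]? 12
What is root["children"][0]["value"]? 1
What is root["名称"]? "node_59"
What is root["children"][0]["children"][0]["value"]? 91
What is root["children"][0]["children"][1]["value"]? 21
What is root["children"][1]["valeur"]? 67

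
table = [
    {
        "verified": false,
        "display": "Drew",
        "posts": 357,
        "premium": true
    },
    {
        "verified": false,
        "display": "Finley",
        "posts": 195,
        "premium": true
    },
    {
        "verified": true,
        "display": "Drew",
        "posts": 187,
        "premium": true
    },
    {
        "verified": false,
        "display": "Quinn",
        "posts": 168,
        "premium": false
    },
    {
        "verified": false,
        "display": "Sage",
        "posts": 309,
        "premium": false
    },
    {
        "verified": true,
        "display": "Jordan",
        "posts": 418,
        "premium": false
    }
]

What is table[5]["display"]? "Jordan"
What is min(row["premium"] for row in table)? False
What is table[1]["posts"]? 195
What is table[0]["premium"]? True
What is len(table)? 6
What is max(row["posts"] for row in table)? 418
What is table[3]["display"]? "Quinn"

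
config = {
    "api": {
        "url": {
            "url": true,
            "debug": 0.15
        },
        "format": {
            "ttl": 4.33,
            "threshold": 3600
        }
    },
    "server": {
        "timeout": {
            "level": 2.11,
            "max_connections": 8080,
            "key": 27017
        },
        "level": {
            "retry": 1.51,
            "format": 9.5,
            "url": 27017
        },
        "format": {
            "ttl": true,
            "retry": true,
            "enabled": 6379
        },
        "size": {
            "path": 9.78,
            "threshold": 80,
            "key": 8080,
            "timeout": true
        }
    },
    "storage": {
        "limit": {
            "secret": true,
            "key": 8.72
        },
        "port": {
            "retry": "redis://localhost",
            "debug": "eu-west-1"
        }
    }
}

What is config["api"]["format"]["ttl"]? 4.33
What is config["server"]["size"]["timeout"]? True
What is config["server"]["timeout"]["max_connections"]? 8080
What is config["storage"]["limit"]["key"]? 8.72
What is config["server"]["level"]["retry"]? 1.51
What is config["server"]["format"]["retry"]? True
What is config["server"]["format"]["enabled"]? 6379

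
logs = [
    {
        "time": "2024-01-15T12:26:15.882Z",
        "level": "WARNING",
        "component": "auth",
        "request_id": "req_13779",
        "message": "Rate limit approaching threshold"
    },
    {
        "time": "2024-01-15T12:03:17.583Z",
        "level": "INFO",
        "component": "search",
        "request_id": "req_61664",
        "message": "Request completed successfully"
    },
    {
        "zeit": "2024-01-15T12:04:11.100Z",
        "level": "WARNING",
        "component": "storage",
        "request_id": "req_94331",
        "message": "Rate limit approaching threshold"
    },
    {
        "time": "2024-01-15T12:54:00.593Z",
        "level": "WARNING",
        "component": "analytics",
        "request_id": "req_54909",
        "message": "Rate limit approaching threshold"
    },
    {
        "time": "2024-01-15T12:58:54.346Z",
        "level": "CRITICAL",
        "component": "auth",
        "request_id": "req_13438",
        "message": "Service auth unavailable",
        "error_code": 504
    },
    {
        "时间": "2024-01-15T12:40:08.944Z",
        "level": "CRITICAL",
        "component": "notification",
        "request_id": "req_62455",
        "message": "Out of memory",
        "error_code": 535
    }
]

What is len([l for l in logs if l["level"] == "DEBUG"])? 0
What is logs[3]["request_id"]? "req_54909"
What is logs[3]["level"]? "WARNING"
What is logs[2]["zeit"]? "2024-01-15T12:04:11.100Z"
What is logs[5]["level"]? "CRITICAL"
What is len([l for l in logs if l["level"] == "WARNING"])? 3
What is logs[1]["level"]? "INFO"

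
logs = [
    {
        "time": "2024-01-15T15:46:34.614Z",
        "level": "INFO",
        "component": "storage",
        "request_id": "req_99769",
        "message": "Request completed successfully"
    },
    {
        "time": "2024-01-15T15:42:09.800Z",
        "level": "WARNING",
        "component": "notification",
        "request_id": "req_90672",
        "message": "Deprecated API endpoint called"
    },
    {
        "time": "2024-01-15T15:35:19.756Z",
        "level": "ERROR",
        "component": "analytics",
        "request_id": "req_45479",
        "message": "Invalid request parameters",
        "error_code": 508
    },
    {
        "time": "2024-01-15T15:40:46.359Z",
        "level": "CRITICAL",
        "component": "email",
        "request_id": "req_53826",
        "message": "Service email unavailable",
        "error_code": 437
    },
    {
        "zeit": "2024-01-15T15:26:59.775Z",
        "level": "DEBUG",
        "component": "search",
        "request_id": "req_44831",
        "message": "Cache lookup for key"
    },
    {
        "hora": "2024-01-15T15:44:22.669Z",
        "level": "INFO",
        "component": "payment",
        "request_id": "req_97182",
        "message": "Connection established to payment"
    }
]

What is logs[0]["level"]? "INFO"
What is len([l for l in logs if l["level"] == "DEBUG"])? 1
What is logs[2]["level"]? "ERROR"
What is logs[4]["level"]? "DEBUG"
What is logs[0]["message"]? "Request completed successfully"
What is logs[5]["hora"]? "2024-01-15T15:44:22.669Z"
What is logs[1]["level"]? "WARNING"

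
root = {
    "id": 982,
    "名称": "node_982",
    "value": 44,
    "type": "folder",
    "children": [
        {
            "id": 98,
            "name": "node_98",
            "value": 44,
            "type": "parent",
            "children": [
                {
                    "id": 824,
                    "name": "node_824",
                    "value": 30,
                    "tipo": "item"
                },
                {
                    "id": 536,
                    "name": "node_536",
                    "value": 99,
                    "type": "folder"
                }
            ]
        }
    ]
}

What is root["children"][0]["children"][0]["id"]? 824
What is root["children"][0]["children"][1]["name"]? "node_536"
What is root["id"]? 982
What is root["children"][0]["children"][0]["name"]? "node_824"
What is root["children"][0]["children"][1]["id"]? 536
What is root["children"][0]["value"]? 44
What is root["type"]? "folder"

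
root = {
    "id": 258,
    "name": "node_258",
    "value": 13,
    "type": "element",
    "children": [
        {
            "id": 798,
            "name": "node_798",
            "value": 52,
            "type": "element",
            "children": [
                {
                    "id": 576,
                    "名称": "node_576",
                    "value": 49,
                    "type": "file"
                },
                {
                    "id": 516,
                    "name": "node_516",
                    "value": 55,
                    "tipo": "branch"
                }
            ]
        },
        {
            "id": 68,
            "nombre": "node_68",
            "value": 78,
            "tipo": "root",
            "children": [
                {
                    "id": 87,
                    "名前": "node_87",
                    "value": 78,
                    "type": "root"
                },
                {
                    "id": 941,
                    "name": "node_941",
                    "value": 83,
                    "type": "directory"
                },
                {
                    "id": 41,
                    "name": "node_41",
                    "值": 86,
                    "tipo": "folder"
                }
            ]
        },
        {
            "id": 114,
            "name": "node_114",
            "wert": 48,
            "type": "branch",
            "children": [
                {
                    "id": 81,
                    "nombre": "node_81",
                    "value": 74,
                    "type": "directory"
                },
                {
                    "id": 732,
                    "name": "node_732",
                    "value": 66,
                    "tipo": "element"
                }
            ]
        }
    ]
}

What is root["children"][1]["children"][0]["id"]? 87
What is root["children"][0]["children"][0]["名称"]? "node_576"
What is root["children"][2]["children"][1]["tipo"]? "element"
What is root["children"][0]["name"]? "node_798"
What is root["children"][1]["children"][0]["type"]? "root"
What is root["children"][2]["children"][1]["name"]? "node_732"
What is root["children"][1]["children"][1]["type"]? "directory"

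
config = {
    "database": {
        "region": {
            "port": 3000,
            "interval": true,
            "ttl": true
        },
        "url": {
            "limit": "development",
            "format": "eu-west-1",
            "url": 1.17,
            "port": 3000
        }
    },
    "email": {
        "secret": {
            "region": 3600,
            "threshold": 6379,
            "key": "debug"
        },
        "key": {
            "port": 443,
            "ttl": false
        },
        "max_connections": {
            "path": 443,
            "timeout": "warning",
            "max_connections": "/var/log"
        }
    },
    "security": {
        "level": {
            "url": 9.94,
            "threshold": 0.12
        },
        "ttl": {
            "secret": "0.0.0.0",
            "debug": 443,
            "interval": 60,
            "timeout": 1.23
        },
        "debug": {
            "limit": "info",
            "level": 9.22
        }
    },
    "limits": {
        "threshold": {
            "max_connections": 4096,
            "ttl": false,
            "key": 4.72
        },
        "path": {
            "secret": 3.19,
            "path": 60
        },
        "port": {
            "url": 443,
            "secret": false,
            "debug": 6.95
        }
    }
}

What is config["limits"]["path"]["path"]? 60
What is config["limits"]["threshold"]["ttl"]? False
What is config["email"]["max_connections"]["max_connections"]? "/var/log"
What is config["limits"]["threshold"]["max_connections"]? 4096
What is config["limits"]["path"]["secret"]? 3.19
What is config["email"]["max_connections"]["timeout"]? "warning"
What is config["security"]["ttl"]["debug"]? 443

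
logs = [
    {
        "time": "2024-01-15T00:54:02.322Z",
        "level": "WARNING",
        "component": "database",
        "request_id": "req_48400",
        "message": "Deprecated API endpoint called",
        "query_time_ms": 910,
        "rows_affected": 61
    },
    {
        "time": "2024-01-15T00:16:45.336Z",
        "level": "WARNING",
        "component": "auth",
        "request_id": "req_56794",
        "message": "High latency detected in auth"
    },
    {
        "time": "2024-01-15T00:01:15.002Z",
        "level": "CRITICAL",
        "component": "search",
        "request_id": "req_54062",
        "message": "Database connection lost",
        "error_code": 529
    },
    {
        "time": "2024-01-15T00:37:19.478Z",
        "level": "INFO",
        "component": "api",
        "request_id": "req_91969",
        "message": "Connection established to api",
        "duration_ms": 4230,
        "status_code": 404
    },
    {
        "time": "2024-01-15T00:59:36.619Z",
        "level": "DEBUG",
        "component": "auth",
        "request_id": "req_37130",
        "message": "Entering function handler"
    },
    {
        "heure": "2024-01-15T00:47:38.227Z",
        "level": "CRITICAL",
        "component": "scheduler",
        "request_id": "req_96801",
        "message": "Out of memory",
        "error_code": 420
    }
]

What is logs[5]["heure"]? "2024-01-15T00:47:38.227Z"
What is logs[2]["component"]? "search"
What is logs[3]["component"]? "api"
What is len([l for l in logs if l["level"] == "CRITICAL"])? 2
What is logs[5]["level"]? "CRITICAL"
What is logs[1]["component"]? "auth"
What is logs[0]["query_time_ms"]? 910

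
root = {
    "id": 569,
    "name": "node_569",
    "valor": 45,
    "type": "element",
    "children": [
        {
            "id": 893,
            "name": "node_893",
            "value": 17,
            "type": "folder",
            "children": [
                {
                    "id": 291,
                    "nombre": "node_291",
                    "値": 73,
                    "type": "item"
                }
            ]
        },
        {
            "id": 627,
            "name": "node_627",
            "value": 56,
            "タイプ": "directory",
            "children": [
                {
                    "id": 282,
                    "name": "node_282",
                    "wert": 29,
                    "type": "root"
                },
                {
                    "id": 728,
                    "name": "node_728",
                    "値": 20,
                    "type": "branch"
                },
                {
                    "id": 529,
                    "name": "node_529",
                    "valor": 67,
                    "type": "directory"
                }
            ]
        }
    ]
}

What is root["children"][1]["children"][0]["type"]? "root"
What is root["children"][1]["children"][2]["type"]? "directory"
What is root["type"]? "element"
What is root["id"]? 569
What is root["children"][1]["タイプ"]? "directory"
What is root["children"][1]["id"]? 627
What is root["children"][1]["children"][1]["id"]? 728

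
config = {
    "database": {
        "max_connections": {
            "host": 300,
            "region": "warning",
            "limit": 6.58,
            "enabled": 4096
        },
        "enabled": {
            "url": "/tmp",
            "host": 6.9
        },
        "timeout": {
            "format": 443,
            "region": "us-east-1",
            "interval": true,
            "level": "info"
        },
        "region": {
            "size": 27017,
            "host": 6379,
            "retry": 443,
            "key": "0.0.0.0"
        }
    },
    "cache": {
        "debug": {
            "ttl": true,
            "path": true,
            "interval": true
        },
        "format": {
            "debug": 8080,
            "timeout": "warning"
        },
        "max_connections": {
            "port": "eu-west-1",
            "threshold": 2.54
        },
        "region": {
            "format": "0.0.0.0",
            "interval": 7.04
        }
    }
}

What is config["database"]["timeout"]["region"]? "us-east-1"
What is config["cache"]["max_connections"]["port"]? "eu-west-1"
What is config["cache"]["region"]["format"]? "0.0.0.0"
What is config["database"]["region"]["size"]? 27017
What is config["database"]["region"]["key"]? "0.0.0.0"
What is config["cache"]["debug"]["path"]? True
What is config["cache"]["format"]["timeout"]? "warning"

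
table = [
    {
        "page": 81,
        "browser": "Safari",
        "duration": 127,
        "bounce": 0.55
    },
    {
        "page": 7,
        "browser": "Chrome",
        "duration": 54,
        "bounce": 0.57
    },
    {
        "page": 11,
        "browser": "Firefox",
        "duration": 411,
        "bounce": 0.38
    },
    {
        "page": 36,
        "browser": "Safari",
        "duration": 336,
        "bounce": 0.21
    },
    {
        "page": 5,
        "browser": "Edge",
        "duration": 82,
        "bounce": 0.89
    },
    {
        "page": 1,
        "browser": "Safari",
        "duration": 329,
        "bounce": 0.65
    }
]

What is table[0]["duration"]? 127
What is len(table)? 6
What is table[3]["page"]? 36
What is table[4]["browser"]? "Edge"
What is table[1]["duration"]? 54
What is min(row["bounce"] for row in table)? 0.21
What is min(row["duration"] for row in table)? 54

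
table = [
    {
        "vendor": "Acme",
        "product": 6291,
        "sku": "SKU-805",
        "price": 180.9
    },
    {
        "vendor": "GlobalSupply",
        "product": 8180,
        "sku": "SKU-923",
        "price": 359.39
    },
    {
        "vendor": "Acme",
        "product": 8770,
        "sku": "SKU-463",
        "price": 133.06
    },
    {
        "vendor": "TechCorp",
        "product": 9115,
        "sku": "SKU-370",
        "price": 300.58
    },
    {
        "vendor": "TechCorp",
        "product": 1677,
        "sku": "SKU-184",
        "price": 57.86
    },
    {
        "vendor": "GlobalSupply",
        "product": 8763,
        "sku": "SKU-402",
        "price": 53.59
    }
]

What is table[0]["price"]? 180.9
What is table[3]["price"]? 300.58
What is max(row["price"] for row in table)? 359.39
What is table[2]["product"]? 8770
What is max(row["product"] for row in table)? 9115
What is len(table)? 6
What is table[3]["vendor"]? "TechCorp"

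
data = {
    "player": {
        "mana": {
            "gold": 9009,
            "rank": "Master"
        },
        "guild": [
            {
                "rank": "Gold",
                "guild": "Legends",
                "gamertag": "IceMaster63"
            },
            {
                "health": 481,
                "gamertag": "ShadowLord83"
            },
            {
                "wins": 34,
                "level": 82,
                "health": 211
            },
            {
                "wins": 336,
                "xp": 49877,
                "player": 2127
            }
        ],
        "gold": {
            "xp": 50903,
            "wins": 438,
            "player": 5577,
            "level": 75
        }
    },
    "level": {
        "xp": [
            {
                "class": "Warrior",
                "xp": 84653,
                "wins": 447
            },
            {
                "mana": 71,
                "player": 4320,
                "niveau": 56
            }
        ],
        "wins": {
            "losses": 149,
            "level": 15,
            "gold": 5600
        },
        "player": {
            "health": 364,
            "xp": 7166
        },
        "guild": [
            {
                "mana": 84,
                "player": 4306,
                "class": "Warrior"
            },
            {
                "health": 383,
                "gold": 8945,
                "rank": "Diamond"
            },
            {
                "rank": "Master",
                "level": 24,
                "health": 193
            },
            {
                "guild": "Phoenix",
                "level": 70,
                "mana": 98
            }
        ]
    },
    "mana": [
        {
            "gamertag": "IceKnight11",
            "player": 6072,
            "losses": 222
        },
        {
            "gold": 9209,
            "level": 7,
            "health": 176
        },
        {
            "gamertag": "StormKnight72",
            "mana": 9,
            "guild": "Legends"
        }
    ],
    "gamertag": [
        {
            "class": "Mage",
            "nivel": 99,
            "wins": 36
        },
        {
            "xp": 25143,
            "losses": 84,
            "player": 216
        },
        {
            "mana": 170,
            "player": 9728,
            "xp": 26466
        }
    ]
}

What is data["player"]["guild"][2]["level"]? 82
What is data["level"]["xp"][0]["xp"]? 84653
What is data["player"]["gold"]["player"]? 5577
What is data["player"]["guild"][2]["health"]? 211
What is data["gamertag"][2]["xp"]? 26466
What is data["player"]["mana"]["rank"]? "Master"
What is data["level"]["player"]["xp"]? 7166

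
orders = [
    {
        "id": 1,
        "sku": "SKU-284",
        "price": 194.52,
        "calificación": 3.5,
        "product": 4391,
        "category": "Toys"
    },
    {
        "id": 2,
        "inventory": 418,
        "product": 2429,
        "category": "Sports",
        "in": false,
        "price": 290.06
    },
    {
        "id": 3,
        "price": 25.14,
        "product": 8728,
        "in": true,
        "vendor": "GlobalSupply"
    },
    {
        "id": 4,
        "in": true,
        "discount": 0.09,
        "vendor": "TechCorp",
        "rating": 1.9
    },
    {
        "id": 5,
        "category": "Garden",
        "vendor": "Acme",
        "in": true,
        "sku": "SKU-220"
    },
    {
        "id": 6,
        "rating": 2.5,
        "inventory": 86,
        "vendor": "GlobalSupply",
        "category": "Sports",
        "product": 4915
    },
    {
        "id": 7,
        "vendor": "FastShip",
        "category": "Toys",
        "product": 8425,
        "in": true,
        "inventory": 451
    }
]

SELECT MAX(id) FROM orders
7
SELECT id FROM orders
[1, 2, 3, 4, 5, 6, 7]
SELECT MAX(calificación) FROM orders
3.5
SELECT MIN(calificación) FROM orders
3.5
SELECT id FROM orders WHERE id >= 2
[2, 3, 4, 5, 6, 7]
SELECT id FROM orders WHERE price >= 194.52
[1, 2]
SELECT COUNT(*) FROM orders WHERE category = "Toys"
2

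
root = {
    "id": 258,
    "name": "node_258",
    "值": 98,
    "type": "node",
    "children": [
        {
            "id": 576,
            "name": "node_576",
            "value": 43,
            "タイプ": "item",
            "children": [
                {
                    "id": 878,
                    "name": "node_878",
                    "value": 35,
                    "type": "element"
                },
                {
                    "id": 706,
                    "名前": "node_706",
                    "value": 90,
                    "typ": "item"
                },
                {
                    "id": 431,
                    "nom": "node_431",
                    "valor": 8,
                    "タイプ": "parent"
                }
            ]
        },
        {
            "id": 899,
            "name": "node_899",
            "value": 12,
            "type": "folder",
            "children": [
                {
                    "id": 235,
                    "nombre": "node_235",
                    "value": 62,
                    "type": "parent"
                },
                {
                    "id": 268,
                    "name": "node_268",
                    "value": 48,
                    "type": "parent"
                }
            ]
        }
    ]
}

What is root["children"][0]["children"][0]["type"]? "element"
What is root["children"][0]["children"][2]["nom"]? "node_431"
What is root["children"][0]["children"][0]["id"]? 878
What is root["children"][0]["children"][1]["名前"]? "node_706"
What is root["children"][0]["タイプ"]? "item"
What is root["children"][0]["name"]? "node_576"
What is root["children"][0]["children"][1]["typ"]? "item"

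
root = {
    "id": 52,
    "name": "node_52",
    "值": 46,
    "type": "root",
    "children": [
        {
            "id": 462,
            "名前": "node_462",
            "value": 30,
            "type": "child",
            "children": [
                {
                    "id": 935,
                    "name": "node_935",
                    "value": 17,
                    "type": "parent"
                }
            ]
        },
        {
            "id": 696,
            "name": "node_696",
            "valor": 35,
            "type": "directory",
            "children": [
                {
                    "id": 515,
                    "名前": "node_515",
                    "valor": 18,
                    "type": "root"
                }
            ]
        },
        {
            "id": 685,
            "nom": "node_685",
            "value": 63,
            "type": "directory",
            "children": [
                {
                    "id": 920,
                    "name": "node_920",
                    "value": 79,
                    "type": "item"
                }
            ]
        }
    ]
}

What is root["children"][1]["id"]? 696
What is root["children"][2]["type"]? "directory"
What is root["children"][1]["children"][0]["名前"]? "node_515"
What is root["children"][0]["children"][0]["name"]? "node_935"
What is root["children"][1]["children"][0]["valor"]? 18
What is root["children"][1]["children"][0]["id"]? 515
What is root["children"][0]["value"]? 30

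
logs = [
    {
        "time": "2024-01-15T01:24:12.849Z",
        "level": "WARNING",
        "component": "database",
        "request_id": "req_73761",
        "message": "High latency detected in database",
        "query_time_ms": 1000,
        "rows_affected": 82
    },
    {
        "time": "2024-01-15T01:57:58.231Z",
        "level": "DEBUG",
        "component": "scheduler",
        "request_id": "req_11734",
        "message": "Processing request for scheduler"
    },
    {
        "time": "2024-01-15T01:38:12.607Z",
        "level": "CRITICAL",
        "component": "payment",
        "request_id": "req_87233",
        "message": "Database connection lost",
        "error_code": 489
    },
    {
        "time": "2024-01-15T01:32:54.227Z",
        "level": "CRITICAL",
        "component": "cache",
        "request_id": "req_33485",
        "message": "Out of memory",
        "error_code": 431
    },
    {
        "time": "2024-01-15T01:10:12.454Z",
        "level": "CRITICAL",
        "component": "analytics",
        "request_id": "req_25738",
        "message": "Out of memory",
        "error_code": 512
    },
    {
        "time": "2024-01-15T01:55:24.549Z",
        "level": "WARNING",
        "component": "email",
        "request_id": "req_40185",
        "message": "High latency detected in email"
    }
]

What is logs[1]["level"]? "DEBUG"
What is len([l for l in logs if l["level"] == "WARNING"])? 2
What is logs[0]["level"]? "WARNING"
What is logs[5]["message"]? "High latency detected in email"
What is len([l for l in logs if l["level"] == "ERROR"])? 0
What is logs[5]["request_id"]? "req_40185"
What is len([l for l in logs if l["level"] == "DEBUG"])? 1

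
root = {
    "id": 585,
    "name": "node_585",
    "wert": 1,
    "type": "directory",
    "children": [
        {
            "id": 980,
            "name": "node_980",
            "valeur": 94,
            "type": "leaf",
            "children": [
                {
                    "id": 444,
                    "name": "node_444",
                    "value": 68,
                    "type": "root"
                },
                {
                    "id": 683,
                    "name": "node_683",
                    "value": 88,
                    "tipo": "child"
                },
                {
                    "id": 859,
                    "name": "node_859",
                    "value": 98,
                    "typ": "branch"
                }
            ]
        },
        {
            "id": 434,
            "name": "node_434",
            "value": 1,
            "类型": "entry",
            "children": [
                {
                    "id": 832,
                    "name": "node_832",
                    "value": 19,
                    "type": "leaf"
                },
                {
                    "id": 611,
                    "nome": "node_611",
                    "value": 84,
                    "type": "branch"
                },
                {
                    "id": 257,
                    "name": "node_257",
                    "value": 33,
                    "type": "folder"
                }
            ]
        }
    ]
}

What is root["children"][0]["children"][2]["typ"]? "branch"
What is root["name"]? "node_585"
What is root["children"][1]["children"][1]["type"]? "branch"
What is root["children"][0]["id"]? 980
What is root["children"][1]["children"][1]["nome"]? "node_611"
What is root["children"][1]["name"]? "node_434"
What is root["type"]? "directory"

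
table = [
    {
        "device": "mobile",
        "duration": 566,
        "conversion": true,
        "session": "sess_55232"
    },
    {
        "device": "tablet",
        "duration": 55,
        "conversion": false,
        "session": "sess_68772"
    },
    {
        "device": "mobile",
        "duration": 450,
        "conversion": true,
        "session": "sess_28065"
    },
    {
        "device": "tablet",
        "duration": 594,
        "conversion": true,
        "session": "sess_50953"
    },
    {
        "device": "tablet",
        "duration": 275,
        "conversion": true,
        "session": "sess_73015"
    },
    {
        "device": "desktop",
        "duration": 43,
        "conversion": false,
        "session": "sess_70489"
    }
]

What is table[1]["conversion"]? False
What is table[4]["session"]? "sess_73015"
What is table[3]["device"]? "tablet"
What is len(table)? 6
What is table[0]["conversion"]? True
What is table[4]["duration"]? 275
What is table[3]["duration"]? 594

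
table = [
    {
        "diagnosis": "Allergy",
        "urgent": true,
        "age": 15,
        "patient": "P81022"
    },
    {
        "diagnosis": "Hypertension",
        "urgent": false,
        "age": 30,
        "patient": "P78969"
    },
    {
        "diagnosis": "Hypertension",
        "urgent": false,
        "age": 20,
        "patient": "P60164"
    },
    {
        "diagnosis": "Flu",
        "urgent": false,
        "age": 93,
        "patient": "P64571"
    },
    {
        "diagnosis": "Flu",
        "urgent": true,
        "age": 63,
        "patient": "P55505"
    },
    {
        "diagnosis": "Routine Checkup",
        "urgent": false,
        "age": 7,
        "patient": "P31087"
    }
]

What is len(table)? 6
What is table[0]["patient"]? "P81022"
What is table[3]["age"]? 93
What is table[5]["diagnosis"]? "Routine Checkup"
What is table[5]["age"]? 7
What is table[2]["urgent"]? False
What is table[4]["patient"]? "P55505"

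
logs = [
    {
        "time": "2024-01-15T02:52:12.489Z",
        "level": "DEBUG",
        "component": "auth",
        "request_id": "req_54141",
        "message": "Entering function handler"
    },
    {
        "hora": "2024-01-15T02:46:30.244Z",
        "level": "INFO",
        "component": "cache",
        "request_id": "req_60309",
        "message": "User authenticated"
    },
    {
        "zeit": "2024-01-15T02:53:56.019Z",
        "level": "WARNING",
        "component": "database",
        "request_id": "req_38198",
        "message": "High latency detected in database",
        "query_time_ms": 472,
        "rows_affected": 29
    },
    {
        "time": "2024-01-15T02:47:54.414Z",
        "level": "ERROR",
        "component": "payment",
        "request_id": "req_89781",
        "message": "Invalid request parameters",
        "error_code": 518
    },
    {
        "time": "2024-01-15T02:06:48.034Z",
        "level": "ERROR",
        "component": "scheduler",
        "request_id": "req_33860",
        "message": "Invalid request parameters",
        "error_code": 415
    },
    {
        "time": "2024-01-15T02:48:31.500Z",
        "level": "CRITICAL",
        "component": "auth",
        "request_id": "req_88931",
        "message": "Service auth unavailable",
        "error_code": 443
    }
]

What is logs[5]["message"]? "Service auth unavailable"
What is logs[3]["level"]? "ERROR"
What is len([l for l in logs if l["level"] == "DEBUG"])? 1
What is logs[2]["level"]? "WARNING"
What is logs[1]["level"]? "INFO"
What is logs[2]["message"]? "High latency detected in database"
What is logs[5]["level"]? "CRITICAL"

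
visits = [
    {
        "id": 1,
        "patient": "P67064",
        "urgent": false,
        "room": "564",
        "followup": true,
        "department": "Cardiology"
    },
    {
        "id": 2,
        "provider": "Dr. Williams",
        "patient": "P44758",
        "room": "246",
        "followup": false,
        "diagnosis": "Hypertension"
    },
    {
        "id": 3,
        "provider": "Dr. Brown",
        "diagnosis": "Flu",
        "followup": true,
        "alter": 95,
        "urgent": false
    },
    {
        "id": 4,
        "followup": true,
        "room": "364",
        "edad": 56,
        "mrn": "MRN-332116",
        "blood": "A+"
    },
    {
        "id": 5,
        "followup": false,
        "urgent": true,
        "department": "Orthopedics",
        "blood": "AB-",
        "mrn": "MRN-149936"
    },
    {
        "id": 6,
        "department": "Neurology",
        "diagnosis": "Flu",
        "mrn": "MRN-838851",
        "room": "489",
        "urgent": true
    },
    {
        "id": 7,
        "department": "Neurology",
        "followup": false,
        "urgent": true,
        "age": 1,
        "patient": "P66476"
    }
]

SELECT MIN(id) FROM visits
1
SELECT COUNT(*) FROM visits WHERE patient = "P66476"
1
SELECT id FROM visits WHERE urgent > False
[5, 6, 7]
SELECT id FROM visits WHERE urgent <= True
[1, 3, 5, 6, 7]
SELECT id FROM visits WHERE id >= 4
[4, 5, 6, 7]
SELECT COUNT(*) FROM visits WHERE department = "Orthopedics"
1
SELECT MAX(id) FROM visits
7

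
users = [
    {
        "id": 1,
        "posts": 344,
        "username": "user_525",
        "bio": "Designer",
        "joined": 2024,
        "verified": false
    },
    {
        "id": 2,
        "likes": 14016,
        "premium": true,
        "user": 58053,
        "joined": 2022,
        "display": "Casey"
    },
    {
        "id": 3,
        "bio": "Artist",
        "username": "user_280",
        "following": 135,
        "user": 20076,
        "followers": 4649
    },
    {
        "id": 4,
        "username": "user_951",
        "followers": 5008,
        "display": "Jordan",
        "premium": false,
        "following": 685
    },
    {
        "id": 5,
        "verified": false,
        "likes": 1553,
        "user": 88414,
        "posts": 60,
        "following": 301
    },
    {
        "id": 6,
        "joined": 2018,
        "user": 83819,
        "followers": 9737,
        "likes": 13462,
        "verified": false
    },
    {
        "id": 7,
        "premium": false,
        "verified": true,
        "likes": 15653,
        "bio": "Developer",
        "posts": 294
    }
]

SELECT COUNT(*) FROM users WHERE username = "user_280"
1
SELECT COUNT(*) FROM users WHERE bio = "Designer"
1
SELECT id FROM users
[1, 2, 3, 4, 5, 6, 7]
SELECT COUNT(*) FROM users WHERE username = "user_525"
1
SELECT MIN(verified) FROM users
False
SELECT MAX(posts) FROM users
344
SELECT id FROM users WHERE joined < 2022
[6]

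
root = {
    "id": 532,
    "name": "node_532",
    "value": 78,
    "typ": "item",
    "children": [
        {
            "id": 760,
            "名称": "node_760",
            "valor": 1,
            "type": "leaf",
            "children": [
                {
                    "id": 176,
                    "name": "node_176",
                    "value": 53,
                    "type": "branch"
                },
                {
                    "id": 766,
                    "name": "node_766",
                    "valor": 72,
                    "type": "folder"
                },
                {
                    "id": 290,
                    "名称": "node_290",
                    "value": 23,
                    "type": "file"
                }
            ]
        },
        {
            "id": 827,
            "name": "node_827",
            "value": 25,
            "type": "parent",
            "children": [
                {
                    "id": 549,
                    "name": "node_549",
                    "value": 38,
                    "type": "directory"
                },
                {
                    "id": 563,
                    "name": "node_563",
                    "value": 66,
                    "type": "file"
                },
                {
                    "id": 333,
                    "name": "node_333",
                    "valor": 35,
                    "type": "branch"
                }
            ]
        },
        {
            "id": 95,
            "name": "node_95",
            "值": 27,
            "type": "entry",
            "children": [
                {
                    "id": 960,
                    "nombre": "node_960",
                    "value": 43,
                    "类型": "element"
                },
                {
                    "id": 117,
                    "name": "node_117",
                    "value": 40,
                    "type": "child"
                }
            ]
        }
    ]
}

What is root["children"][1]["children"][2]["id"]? 333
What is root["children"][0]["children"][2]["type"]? "file"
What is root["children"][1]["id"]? 827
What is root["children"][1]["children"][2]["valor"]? 35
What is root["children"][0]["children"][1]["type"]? "folder"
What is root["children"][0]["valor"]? 1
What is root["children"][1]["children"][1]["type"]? "file"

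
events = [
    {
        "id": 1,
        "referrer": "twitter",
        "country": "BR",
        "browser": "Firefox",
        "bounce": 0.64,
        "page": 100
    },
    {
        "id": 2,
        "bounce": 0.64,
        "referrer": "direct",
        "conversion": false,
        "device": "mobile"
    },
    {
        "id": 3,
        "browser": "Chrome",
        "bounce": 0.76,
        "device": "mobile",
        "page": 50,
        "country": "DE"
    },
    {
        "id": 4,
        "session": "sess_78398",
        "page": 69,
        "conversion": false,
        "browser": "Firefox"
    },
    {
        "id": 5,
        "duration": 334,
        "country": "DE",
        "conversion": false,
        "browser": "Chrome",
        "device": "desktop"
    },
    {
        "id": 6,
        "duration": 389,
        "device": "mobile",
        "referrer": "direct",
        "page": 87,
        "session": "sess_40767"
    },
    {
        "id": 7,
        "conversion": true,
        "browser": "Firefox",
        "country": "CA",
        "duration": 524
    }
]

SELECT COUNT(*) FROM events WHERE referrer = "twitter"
1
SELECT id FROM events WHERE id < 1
[]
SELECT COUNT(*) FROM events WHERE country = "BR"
1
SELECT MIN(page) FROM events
50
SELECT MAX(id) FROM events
7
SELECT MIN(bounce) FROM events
0.64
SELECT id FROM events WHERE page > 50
[1, 4, 6]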